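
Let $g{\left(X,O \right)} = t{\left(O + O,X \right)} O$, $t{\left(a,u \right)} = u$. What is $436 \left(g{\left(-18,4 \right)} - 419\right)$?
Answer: $-214076$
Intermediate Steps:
$g{\left(X,O \right)} = O X$ ($g{\left(X,O \right)} = X O = O X$)
$436 \left(g{\left(-18,4 \right)} - 419\right) = 436 \left(4 \left(-18\right) - 419\right) = 436 \left(-72 - 419\right) = 436 \left(-491\right) = -214076$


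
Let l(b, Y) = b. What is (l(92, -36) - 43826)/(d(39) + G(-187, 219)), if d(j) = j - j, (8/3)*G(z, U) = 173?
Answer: -116624/173 ≈ -674.13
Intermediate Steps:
G(z, U) = 519/8 (G(z, U) = (3/8)*173 = 519/8)
d(j) = 0
(l(92, -36) - 43826)/(d(39) + G(-187, 219)) = (92 - 43826)/(0 + 519/8) = -43734/519/8 = -43734*8/519 = -116624/173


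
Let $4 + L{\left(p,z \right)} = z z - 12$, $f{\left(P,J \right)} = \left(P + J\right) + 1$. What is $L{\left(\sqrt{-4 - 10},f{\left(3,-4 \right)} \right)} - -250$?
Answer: $234$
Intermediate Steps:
$f{\left(P,J \right)} = 1 + J + P$ ($f{\left(P,J \right)} = \left(J + P\right) + 1 = 1 + J + P$)
$L{\left(p,z \right)} = -16 + z^{2}$ ($L{\left(p,z \right)} = -4 + \left(z z - 12\right) = -4 + \left(z^{2} - 12\right) = -4 + \left(-12 + z^{2}\right) = -16 + z^{2}$)
$L{\left(\sqrt{-4 - 10},f{\left(3,-4 \right)} \right)} - -250 = \left(-16 + \left(1 - 4 + 3\right)^{2}\right) - -250 = \left(-16 + 0^{2}\right) + 250 = \left(-16 + 0\right) + 250 = -16 + 250 = 234$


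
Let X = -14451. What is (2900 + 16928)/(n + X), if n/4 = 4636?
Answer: 19828/4093 ≈ 4.8444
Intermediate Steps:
n = 18544 (n = 4*4636 = 18544)
(2900 + 16928)/(n + X) = (2900 + 16928)/(18544 - 14451) = 19828/4093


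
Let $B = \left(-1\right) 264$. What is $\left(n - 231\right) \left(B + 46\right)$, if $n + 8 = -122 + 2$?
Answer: $78262$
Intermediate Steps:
$n = -128$ ($n = -8 + \left(-122 + 2\right) = -8 - 120 = -128$)
$B = -264$
$\left(n - 231\right) \left(B + 46\right) = \left(-128 - 231\right) \left(-264 + 46\right) = \left(-359\right) \left(-218\right) = 78262$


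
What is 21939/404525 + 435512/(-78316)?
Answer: -6230618467/1131456425 ≈ -5.5067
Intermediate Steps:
21939/404525 + 435512/(-78316) = 21939*(1/404525) + 435512*(-1/78316) = 21939/404525 - 15554/2797 = -6230618467/1131456425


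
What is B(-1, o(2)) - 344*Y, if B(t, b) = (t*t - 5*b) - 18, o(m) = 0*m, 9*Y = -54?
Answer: 2047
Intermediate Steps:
Y = -6 (Y = (⅑)*(-54) = -6)
o(m) = 0
B(t, b) = -18 + t² - 5*b (B(t, b) = (t² - 5*b) - 18 = -18 + t² - 5*b)
B(-1, o(2)) - 344*Y = (-18 + (-1)² - 5*0) - 344*(-6) = (-18 + 1 + 0) + 2064 = -17 + 2064 = 2047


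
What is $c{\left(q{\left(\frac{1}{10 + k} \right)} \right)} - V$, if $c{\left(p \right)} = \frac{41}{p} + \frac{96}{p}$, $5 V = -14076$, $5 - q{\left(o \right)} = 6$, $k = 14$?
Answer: $\frac{13391}{5} \approx 2678.2$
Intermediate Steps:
$q{\left(o \right)} = -1$ ($q{\left(o \right)} = 5 - 6 = -1$)
$V = - \frac{14076}{5}$ ($V = \frac{1}{5} \left(-14076\right) = - \frac{14076}{5} \approx -2815.2$)
$c{\left(p \right)} = \frac{137}{p}$
$c{\left(q{\left(\frac{1}{10 + k} \right)} \right)} - V = \frac{137}{-1} - - \frac{14076}{5} = 137 \left(-1\right) + \frac{14076}{5} = -137 + \frac{14076}{5} = \frac{13391}{5}$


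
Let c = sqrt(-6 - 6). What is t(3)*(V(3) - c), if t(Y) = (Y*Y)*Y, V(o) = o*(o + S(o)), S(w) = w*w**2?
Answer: 2430 - 54*I*sqrt(3) ≈ 2430.0 - 93.531*I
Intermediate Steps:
S(w) = w**3
V(o) = o*(o + o**3)
t(Y) = Y**3 (t(Y) = Y**2*Y = Y**3)
c = 2*I*sqrt(3) (c = sqrt(-12) = 2*I*sqrt(3) ≈ 3.4641*I)
t(3)*(V(3) - c) = 3**3*((3**2 + 3**4) - 2*I*sqrt(3)) = 27*((9 + 81) - 2*I*sqrt(3)) = 27*(90 - 2*I*sqrt(3)) = 2430 - 54*I*sqrt(3)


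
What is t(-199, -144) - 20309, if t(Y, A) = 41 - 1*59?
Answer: -20327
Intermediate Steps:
t(Y, A) = -18 (t(Y, A) = 41 - 59 = -18)
t(-199, -144) - 20309 = -18 - 20309 = -20327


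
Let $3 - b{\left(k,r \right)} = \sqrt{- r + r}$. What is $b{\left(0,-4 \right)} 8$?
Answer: $24$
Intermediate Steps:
$b{\left(k,r \right)} = 3$ ($b{\left(k,r \right)} = 3 - \sqrt{- r + r} = 3 - \sqrt{0} = 3 - 0 = 3 + 0 = 3$)
$b{\left(0,-4 \right)} 8 = 3 \cdot 8 = 24$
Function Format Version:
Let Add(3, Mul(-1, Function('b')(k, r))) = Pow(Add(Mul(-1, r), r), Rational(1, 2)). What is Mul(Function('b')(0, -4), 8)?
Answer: 24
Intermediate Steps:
Function('b')(k, r) = 3 (Function('b')(k, r) = Add(3, Mul(-1, Pow(Add(Mul(-1, r), r), Rational(1, 2)))) = Add(3, Mul(-1, Pow(0, Rational(1, 2)))) = Add(3, Mul(-1, 0)) = Add(3, 0) = 3)
Mul(Function('b')(0, -4), 8) = Mul(3, 8) = 24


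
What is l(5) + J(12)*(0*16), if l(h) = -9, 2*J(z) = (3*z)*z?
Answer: -9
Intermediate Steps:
J(z) = 3*z**2/2 (J(z) = ((3*z)*z)/2 = (3*z**2)/2 = 3*z**2/2)
l(5) + J(12)*(0*16) = -9 + ((3/2)*12**2)*(0*16) = -9 + ((3/2)*144)*0 = -9 + 216*0 = -9 + 0 = -9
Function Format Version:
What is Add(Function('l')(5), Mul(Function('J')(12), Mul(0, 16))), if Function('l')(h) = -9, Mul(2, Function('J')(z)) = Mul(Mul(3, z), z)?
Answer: -9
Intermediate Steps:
Function('J')(z) = Mul(Rational(3, 2), Pow(z, 2)) (Function('J')(z) = Mul(Rational(1, 2), Mul(Mul(3, z), z)) = Mul(Rational(1, 2), Mul(3, Pow(z, 2))) = Mul(Rational(3, 2), Pow(z, 2)))
Add(Function('l')(5), Mul(Function('J')(12), Mul(0, 16))) = Add(-9, Mul(Mul(Rational(3, 2), Pow(12, 2)), Mul(0, 16))) = Add(-9, Mul(Mul(Rational(3, 2), 144), 0)) = Add(-9, Mul(216, 0)) = Add(-9, 0) = -9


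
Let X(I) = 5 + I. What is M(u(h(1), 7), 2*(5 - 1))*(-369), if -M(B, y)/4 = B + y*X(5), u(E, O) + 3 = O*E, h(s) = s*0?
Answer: 113652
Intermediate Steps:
h(s) = 0
u(E, O) = -3 + E*O (u(E, O) = -3 + O*E = -3 + E*O)
M(B, y) = -40*y - 4*B (M(B, y) = -4*(B + y*(5 + 5)) = -4*(B + y*10) = -4*(B + 10*y) = -40*y - 4*B)
M(u(h(1), 7), 2*(5 - 1))*(-369) = (-80*(5 - 1) - 4*(-3 + 0*7))*(-369) = (-80*4 - 4*(-3 + 0))*(-369) = (-40*8 - 4*(-3))*(-369) = (-320 + 12)*(-369) = -308*(-369) = 113652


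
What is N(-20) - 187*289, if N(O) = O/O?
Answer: -54042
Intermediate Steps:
N(O) = 1
N(-20) - 187*289 = 1 - 187*289 = 1 - 54043 = -54042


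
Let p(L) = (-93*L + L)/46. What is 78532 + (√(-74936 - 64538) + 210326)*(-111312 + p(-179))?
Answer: -23336432472 - 110954*I*√139474 ≈ -2.3336e+10 - 4.1437e+7*I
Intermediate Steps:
p(L) = -2*L (p(L) = -92*L*(1/46) = -2*L)
78532 + (√(-74936 - 64538) + 210326)*(-111312 + p(-179)) = 78532 + (√(-74936 - 64538) + 210326)*(-111312 - 2*(-179)) = 78532 + (√(-139474) + 210326)*(-111312 + 358) = 78532 + (I*√139474 + 210326)*(-110954) = 78532 + (210326 + I*√139474)*(-110954) = 78532 + (-23336511004 - 110954*I*√139474) = -23336432472 - 110954*I*√139474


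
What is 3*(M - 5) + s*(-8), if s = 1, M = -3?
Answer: -32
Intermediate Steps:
3*(M - 5) + s*(-8) = 3*(-3 - 5) + 1*(-8) = 3*(-8) - 8 = -24 - 8 = -32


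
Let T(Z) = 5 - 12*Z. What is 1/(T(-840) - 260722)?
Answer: -1/250637 ≈ -3.9898e-6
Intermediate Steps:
1/(T(-840) - 260722) = 1/((5 - 12*(-840)) - 260722) = 1/((5 + 10080) - 260722) = 1/(10085 - 260722) = 1/(-250637) = -1/250637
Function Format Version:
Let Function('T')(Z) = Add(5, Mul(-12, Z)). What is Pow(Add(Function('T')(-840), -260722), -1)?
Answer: Rational(-1, 250637) ≈ -3.9898e-6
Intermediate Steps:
Pow(Add(Function('T')(-840), -260722), -1) = Pow(Add(Add(5, Mul(-12, -840)), -260722), -1) = Pow(Add(Add(5, 10080), -260722), -1) = Pow(Add(10085, -260722), -1) = Pow(-250637, -1) = Rational(-1, 250637)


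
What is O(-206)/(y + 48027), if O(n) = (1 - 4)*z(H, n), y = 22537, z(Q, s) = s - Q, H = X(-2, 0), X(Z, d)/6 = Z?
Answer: 291/35282 ≈ 0.0082478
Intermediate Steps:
X(Z, d) = 6*Z
H = -12 (H = 6*(-2) = -12)
O(n) = -36 - 3*n (O(n) = (1 - 4)*(n - 1*(-12)) = -3*(n + 12) = -3*(12 + n) = -36 - 3*n)
O(-206)/(y + 48027) = (-36 - 3*(-206))/(22537 + 48027) = (-36 + 618)/70564 = 582*(1/70564) = 291/35282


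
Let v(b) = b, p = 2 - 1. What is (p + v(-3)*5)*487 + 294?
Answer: -6524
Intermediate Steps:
p = 1
(p + v(-3)*5)*487 + 294 = (1 - 3*5)*487 + 294 = (1 - 15)*487 + 294 = -14*487 + 294 = -6818 + 294 = -6524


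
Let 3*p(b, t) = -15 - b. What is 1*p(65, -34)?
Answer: -80/3 ≈ -26.667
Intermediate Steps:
p(b, t) = -5 - b/3 (p(b, t) = (-15 - b)/3 = -5 - b/3)
1*p(65, -34) = 1*(-5 - ⅓*65) = 1*(-5 - 65/3) = 1*(-80/3) = -80/3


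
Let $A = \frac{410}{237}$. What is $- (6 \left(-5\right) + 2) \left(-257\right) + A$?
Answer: $- \frac{1705042}{237} \approx -7194.3$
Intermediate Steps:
$A = \frac{410}{237}$ ($A = 410 \cdot \frac{1}{237} = \frac{410}{237} \approx 1.73$)
$- (6 \left(-5\right) + 2) \left(-257\right) + A = - (6 \left(-5\right) + 2) \left(-257\right) + \frac{410}{237} = - (-30 + 2) \left(-257\right) + \frac{410}{237} = \left(-1\right) \left(-28\right) \left(-257\right) + \frac{410}{237} = 28 \left(-257\right) + \frac{410}{237} = -7196 + \frac{410}{237} = - \frac{1705042}{237}$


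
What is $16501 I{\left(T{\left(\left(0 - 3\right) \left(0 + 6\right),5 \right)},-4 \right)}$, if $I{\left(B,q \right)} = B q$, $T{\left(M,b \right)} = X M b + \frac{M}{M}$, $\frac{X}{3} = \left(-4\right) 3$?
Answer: $-213918964$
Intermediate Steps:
$X = -36$ ($X = 3 \left(\left(-4\right) 3\right) = 3 \left(-12\right) = -36$)
$T{\left(M,b \right)} = 1 - 36 M b$ ($T{\left(M,b \right)} = - 36 M b + \frac{M}{M} = - 36 M b + 1 = 1 - 36 M b$)
$16501 I{\left(T{\left(\left(0 - 3\right) \left(0 + 6\right),5 \right)},-4 \right)} = 16501 \left(1 - 36 \left(0 - 3\right) \left(0 + 6\right) 5\right) \left(-4\right) = 16501 \left(1 - 36 \left(\left(-3\right) 6\right) 5\right) \left(-4\right) = 16501 \left(1 - \left(-648\right) 5\right) \left(-4\right) = 16501 \left(1 + 3240\right) \left(-4\right) = 16501 \cdot 3241 \left(-4\right) = 16501 \left(-12964\right) = -213918964$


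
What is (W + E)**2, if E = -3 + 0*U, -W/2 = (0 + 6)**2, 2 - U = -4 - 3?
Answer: 5625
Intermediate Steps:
U = 9 (U = 2 - (-4 - 3) = 2 - 1*(-7) = 2 + 7 = 9)
W = -72 (W = -2*(0 + 6)**2 = -2*6**2 = -2*36 = -72)
E = -3 (E = -3 + 0*9 = -3 + 0 = -3)
(W + E)**2 = (-72 - 3)**2 = (-75)**2 = 5625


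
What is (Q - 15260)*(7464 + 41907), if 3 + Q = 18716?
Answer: 170478063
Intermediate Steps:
Q = 18713 (Q = -3 + 18716 = 18713)
(Q - 15260)*(7464 + 41907) = (18713 - 15260)*(7464 + 41907) = 3453*49371 = 170478063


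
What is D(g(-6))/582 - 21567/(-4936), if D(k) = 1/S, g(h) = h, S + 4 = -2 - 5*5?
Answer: 194553439/44527656 ≈ 4.3693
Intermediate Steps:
S = -31 (S = -4 + (-2 - 5*5) = -4 + (-2 - 25) = -4 - 27 = -31)
D(k) = -1/31 (D(k) = 1/(-31) = -1/31)
D(g(-6))/582 - 21567/(-4936) = -1/31/582 - 21567/(-4936) = -1/31*1/582 - 21567*(-1/4936) = -1/18042 + 21567/4936 = 194553439/44527656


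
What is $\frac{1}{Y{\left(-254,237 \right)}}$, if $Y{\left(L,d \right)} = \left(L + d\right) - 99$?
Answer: $- \frac{1}{116} \approx -0.0086207$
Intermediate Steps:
$Y{\left(L,d \right)} = -99 + L + d$
$\frac{1}{Y{\left(-254,237 \right)}} = \frac{1}{-99 - 254 + 237} = \frac{1}{-116} = - \frac{1}{116}$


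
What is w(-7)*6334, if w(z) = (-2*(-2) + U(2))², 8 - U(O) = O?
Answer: 633400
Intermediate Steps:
U(O) = 8 - O
w(z) = 100 (w(z) = (-2*(-2) + (8 - 1*2))² = (4 + (8 - 2))² = (4 + 6)² = 10² = 100)
w(-7)*6334 = 100*6334 = 633400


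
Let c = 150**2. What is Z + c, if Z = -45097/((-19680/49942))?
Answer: 1347517187/9840 ≈ 1.3694e+5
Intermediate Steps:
Z = 1126117187/9840 (Z = -45097/((-19680*1/49942)) = -45097/(-9840/24971) = -45097*(-24971/9840) = 1126117187/9840 ≈ 1.1444e+5)
c = 22500
Z + c = 1126117187/9840 + 22500 = 1347517187/9840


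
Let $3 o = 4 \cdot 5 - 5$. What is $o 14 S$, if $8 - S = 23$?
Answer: $-1050$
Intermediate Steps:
$S = -15$ ($S = 8 - 23 = -15$)
$o = 5$ ($o = \frac{4 \cdot 5 - 5}{3} = \frac{20 - 5}{3} = \frac{1}{3} \cdot 15 = 5$)
$o 14 S = 5 \cdot 14 \left(-15\right) = 70 \left(-15\right) = -1050$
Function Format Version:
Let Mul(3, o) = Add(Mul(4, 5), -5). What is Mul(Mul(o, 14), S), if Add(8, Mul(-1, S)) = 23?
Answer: -1050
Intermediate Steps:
S = -15 (S = Add(8, Mul(-1, 23)) = Add(8, -23) = -15)
o = 5 (o = Mul(Rational(1, 3), Add(Mul(4, 5), -5)) = Mul(Rational(1, 3), Add(20, -5)) = Mul(Rational(1, 3), 15) = 5)
Mul(Mul(o, 14), S) = Mul(Mul(5, 14), -15) = Mul(70, -15) = -1050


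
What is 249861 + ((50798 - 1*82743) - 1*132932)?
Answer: 84984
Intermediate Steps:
249861 + ((50798 - 1*82743) - 1*132932) = 249861 + ((50798 - 82743) - 132932) = 249861 + (-31945 - 132932) = 249861 - 164877 = 84984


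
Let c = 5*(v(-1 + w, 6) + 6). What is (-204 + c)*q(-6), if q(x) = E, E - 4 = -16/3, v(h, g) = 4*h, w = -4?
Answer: 1096/3 ≈ 365.33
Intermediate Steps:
E = -4/3 (E = 4 - 16/3 = -4/3 ≈ -1.3333)
q(x) = -4/3
c = -70 (c = 5*(4*(-1 - 4) + 6) = 5*(4*(-5) + 6) = 5*(-20 + 6) = 5*(-14) = -70)
(-204 + c)*q(-6) = (-204 - 70)*(-4/3) = -274*(-4/3) = 1096/3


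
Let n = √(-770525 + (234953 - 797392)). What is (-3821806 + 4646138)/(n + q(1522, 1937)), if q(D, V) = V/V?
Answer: 824332/1332965 - 1648664*I*√333241/1332965 ≈ 0.61842 - 713.99*I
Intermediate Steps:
q(D, V) = 1
n = 2*I*√333241 (n = √(-770525 - 562439) = √(-1332964) = 2*I*√333241 ≈ 1154.5*I)
(-3821806 + 4646138)/(n + q(1522, 1937)) = (-3821806 + 4646138)/(2*I*√333241 + 1) = 824332/(1 + 2*I*√333241)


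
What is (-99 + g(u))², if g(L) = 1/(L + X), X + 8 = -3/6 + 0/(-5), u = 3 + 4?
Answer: 89401/9 ≈ 9933.4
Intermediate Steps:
u = 7
X = -17/2 (X = -8 + (-3/6 + 0/(-5)) = -8 + (-3*⅙ + 0*(-⅕)) = -8 + (-½ + 0) = -8 - ½ = -17/2 ≈ -8.5000)
g(L) = 1/(-17/2 + L) (g(L) = 1/(L - 17/2) = 1/(-17/2 + L))
(-99 + g(u))² = (-99 + 2/(-17 + 2*7))² = (-99 + 2/(-17 + 14))² = (-99 + 2/(-3))² = (-99 + 2*(-⅓))² = (-99 - ⅔)² = (-299/3)² = 89401/9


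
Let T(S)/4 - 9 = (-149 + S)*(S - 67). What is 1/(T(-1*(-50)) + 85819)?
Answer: 1/92587 ≈ 1.0801e-5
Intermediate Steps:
T(S) = 36 + 4*(-149 + S)*(-67 + S) (T(S) = 36 + 4*((-149 + S)*(S - 67)) = 36 + 4*((-149 + S)*(-67 + S)) = 36 + 4*(-149 + S)*(-67 + S))
1/(T(-1*(-50)) + 85819) = 1/((39968 - (-864)*(-50) + 4*(-1*(-50))²) + 85819) = 1/((39968 - 864*50 + 4*50²) + 85819) = 1/((39968 - 43200 + 4*2500) + 85819) = 1/((39968 - 43200 + 10000) + 85819) = 1/(6768 + 85819) = 1/92587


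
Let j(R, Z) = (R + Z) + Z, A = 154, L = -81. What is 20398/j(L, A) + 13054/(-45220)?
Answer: 459717151/5132470 ≈ 89.570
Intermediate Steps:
j(R, Z) = R + 2*Z
20398/j(L, A) + 13054/(-45220) = 20398/(-81 + 2*154) + 13054/(-45220) = 20398/(-81 + 308) + 13054*(-1/45220) = 20398/227 - 6527/22610 = 459717151/5132470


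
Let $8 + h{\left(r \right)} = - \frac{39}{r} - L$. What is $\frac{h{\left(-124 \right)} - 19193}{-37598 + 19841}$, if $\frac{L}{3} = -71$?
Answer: $\frac{2354473}{2201868} \approx 1.0693$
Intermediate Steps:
$L = -213$ ($L = 3 \left(-71\right) = -213$)
$h{\left(r \right)} = 205 - \frac{39}{r}$ ($h{\left(r \right)} = -8 - \left(-213 + \frac{39}{r}\right) = -8 + \left(- \frac{39}{r} + 213\right) = -8 + \left(213 - \frac{39}{r}\right) = 205 - \frac{39}{r}$)
$\frac{h{\left(-124 \right)} - 19193}{-37598 + 19841} = \frac{\left(205 - \frac{39}{-124}\right) - 19193}{-37598 + 19841} = \frac{\left(205 - - \frac{39}{124}\right) - 19193}{-17757} = \left(\left(205 + \frac{39}{124}\right) - 19193\right) \left(- \frac{1}{17757}\right) = \left(\frac{25459}{124} - 19193\right) \left(- \frac{1}{17757}\right) = \left(- \frac{2354473}{124}\right) \left(- \frac{1}{17757}\right) = \frac{2354473}{2201868}$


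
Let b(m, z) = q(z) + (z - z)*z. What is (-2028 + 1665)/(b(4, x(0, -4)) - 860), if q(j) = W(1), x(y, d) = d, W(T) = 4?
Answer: 363/856 ≈ 0.42407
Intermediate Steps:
q(j) = 4
b(m, z) = 4 (b(m, z) = 4 + (z - z)*z = 4 + 0*z = 4 + 0 = 4)
(-2028 + 1665)/(b(4, x(0, -4)) - 860) = (-2028 + 1665)/(4 - 860) = -363/(-856) = -363*(-1/856) = 363/856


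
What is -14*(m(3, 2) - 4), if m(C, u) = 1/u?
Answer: 49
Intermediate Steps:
m(C, u) = 1/u
-14*(m(3, 2) - 4) = -14*(1/2 - 4) = -14*(½ - 4) = -14*(-7/2) = 49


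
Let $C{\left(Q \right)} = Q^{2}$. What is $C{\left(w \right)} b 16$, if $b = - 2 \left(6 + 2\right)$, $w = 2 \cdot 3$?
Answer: $-9216$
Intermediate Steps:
$w = 6$
$b = -16$ ($b = \left(-2\right) 8 = -16$)
$C{\left(w \right)} b 16 = 6^{2} \left(-16\right) 16 = 36 \left(-16\right) 16 = \left(-576\right) 16 = -9216$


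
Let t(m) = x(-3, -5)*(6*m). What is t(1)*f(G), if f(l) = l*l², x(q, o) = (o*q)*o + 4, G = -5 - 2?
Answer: 146118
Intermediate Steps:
G = -7
x(q, o) = 4 + q*o² (x(q, o) = q*o² + 4 = 4 + q*o²)
f(l) = l³
t(m) = -426*m (t(m) = (4 - 3*(-5)²)*(6*m) = (4 - 3*25)*(6*m) = (4 - 75)*(6*m) = -426*m)
t(1)*f(G) = -426*1*(-7)³ = -426*(-343) = 146118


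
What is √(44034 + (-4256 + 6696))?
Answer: √46474 ≈ 215.58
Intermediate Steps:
√(44034 + (-4256 + 6696)) = √(44034 + 2440) = √46474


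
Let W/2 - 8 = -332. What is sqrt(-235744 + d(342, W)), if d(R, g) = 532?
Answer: 2*I*sqrt(58803) ≈ 484.99*I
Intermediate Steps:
W = -648 (W = 16 + 2*(-332) = 16 - 664 = -648)
sqrt(-235744 + d(342, W)) = sqrt(-235744 + 532) = sqrt(-235212) = 2*I*sqrt(58803)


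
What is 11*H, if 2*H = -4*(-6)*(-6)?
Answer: -792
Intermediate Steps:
H = -72 (H = (-4*(-6)*(-6))/2 = (24*(-6))/2 = (½)*(-144) = -72)
11*H = 11*(-72) = -792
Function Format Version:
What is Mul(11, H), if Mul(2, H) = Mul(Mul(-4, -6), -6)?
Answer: -792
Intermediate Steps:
H = -72 (H = Mul(Rational(1, 2), Mul(Mul(-4, -6), -6)) = Mul(Rational(1, 2), Mul(24, -6)) = Mul(Rational(1, 2), -144) = -72)
Mul(11, H) = Mul(11, -72) = -792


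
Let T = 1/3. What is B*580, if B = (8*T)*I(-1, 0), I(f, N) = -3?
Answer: -4640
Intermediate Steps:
T = 1/3 ≈ 0.33333
B = -8 (B = (8*(1/3))*(-3) = (8/3)*(-3) = -8)
B*580 = -8*580 = -4640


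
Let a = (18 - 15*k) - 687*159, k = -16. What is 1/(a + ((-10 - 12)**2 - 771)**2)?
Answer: -1/26606 ≈ -3.7586e-5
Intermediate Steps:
a = -108975 (a = (18 - 15*(-16)) - 687*159 = (18 + 240) - 109233 = 258 - 109233 = -108975)
1/(a + ((-10 - 12)**2 - 771)**2) = 1/(-108975 + ((-10 - 12)**2 - 771)**2) = 1/(-108975 + ((-22)**2 - 771)**2) = 1/(-108975 + (484 - 771)**2) = 1/(-108975 + (-287)**2) = 1/(-108975 + 82369) = 1/(-26606) = -1/26606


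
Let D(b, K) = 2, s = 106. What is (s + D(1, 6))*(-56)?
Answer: -6048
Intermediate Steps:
(s + D(1, 6))*(-56) = (106 + 2)*(-56) = 108*(-56) = -6048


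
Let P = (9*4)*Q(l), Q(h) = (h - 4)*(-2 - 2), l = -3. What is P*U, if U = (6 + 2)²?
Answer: 64512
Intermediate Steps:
U = 64 (U = 8² = 64)
Q(h) = 16 - 4*h (Q(h) = (-4 + h)*(-4) = 16 - 4*h)
P = 1008 (P = (9*4)*(16 - 4*(-3)) = 36*(16 + 12) = 36*28 = 1008)
P*U = 1008*64 = 64512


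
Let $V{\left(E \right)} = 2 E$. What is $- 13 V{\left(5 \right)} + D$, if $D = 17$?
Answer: $-113$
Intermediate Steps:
$- 13 V{\left(5 \right)} + D = - 13 \cdot 2 \cdot 5 + 17 = \left(-13\right) 10 + 17 = -130 + 17 = -113$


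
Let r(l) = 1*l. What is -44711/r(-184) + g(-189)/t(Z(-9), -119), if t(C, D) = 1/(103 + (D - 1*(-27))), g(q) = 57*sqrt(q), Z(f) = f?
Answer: 44711/184 + 1881*I*sqrt(21) ≈ 242.99 + 8619.8*I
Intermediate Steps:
r(l) = l
t(C, D) = 1/(130 + D) (t(C, D) = 1/(103 + (D + 27)) = 1/(103 + (27 + D)) = 1/(130 + D))
-44711/r(-184) + g(-189)/t(Z(-9), -119) = -44711/(-184) + (57*sqrt(-189))/(1/(130 - 119)) = -44711*(-1/184) + (57*(3*I*sqrt(21)))/(1/11) = 44711/184 + (171*I*sqrt(21))/(1/11) = 44711/184 + (171*I*sqrt(21))*11 = 44711/184 + 1881*I*sqrt(21)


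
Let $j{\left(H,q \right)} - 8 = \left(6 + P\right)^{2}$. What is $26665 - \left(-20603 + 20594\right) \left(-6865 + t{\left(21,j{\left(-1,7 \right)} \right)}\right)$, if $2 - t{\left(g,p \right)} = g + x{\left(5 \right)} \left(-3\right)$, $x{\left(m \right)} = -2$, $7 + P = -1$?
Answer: $-35345$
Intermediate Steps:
$P = -8$ ($P = -7 - 1 = -8$)
$j{\left(H,q \right)} = 12$ ($j{\left(H,q \right)} = 8 + \left(6 - 8\right)^{2} = 8 + \left(-2\right)^{2} = 8 + 4 = 12$)
$t{\left(g,p \right)} = -4 - g$ ($t{\left(g,p \right)} = 2 - \left(g - -6\right) = 2 - \left(g + 6\right) = 2 - \left(6 + g\right) = -4 - g$)
$26665 - \left(-20603 + 20594\right) \left(-6865 + t{\left(21,j{\left(-1,7 \right)} \right)}\right) = 26665 - \left(-20603 + 20594\right) \left(-6865 - 25\right) = 26665 - - 9 \left(-6865 - 25\right) = 26665 - \left(-9\right) \left(-6890\right) = 26665 - 62010 = -35345$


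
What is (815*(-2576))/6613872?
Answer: -131215/413367 ≈ -0.31743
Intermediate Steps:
(815*(-2576))/6613872 = -2099440*1/6613872 = -131215/413367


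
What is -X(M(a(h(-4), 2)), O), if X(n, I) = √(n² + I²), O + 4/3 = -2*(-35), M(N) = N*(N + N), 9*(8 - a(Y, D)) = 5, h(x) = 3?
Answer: -2*√27885082/81 ≈ -130.39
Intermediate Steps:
a(Y, D) = 67/9 (a(Y, D) = 8 - ⅑*5 = 8 - 5/9 = 67/9)
M(N) = 2*N² (M(N) = N*(2*N) = 2*N²)
O = 206/3 (O = -4/3 - 2*(-35) = -4/3 + 70 = 206/3 ≈ 68.667)
X(n, I) = √(I² + n²)
-X(M(a(h(-4), 2)), O) = -√((206/3)² + (2*(67/9)²)²) = -√(42436/9 + (2*(4489/81))²) = -√(42436/9 + (8978/81)²) = -√(42436/9 + 80604484/6561) = -√(111540328/6561) = -2*√27885082/81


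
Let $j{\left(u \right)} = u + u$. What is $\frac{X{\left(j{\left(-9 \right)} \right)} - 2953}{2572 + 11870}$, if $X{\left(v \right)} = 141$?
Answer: $- \frac{1406}{7221} \approx -0.19471$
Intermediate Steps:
$j{\left(u \right)} = 2 u$
$\frac{X{\left(j{\left(-9 \right)} \right)} - 2953}{2572 + 11870} = \frac{141 - 2953}{2572 + 11870} = - \frac{2812}{14442} = \left(-2812\right) \frac{1}{14442} = - \frac{1406}{7221}$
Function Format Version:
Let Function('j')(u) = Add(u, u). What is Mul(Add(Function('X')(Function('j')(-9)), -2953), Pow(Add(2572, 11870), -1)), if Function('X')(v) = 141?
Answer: Rational(-1406, 7221) ≈ -0.19471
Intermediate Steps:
Function('j')(u) = Mul(2, u)
Mul(Add(Function('X')(Function('j')(-9)), -2953), Pow(Add(2572, 11870), -1)) = Mul(Add(141, -2953), Pow(Add(2572, 11870), -1)) = Mul(-2812, Pow(14442, -1)) = Mul(-2812, Rational(1, 14442)) = Rational(-1406, 7221)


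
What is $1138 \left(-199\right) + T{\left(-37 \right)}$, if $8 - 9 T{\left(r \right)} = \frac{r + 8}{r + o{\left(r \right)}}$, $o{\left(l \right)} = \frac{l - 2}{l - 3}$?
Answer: $- \frac{326330590}{1441} \approx -2.2646 \cdot 10^{5}$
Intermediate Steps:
$o{\left(l \right)} = \frac{-2 + l}{-3 + l}$
$T{\left(r \right)} = \frac{8}{9} - \frac{8 + r}{9 \left(r + \frac{-2 + r}{-3 + r}\right)}$ ($T{\left(r \right)} = \frac{8}{9} - \frac{\left(r + 8\right) \frac{1}{r + \frac{-2 + r}{-3 + r}}}{9} = \frac{8}{9} - \frac{\left(8 + r\right) \frac{1}{r + \frac{-2 + r}{-3 + r}}}{9} = \frac{8}{9} - \frac{\frac{1}{r + \frac{-2 + r}{-3 + r}} \left(8 + r\right)}{9} = \frac{8}{9} - \frac{8 + r}{9 \left(r + \frac{-2 + r}{-3 + r}\right)}$)
$1138 \left(-199\right) + T{\left(-37 \right)} = 1138 \left(-199\right) + \frac{8 - -777 + 7 \left(-37\right)^{2}}{9 \left(-2 + \left(-37\right)^{2} - -74\right)} = -226462 + \frac{8 + 777 + 7 \cdot 1369}{9 \left(-2 + 1369 + 74\right)} = -226462 + \frac{8 + 777 + 9583}{9 \cdot 1441} = -226462 + \frac{1}{9} \cdot \frac{1}{1441} \cdot 10368 = -226462 + \frac{1152}{1441} = - \frac{326330590}{1441}$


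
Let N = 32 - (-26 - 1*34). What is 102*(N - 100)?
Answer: -816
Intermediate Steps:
N = 92 (N = 32 - (-26 - 34) = 32 - 1*(-60) = 32 + 60 = 92)
102*(N - 100) = 102*(92 - 100) = 102*(-8) = -816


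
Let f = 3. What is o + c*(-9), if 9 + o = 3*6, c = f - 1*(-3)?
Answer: -45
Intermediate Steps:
c = 6 (c = 3 - 1*(-3) = 3 + 3 = 6)
o = 9 (o = -9 + 3*6 = -9 + 18 = 9)
o + c*(-9) = 9 + 6*(-9) = 9 - 54 = -45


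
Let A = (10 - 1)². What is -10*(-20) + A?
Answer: 281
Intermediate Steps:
A = 81 (A = 9² = 81)
-10*(-20) + A = -10*(-20) + 81 = 200 + 81 = 281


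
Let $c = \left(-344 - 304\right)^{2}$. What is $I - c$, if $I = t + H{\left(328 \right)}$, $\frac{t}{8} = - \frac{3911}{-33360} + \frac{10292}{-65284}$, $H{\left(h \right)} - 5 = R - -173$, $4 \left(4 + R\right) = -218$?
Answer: $- \frac{14284977391007}{34029285} \approx -4.1979 \cdot 10^{5}$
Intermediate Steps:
$R = - \frac{117}{2}$ ($R = -4 + \frac{1}{4} \left(-218\right) = -4 - \frac{109}{2} = - \frac{117}{2} \approx -58.5$)
$H{\left(h \right)} = \frac{239}{2}$ ($H{\left(h \right)} = 5 - - \frac{229}{2} = 5 + \left(- \frac{117}{2} + 173\right) = 5 + \frac{229}{2} = \frac{239}{2}$)
$c = 419904$ ($c = \left(-648\right)^{2} = 419904$)
$t = - \frac{22003849}{68058570}$ ($t = 8 \left(- \frac{3911}{-33360} + \frac{10292}{-65284}\right) = 8 \left(\left(-3911\right) \left(- \frac{1}{33360}\right) + 10292 \left(- \frac{1}{65284}\right)\right) = 8 \left(\frac{3911}{33360} - \frac{2573}{16321}\right) = 8 \left(- \frac{22003849}{544468560}\right) = - \frac{22003849}{68058570} \approx -0.32331$)
$I = \frac{4055497633}{34029285}$ ($I = - \frac{22003849}{68058570} + \frac{239}{2} = \frac{4055497633}{34029285} \approx 119.18$)
$I - c = \frac{4055497633}{34029285} - 419904 = - \frac{14284977391007}{34029285}$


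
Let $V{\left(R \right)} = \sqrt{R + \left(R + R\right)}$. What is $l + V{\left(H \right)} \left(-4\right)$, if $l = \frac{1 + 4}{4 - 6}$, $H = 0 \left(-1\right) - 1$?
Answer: $- \frac{5}{2} - 4 i \sqrt{3} \approx -2.5 - 6.9282 i$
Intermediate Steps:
$H = -1$ ($H = 0 - 1 = -1$)
$V{\left(R \right)} = \sqrt{3} \sqrt{R}$ ($V{\left(R \right)} = \sqrt{R + 2 R} = \sqrt{3 R} = \sqrt{3} \sqrt{R}$)
$l = - \frac{5}{2}$ ($l = \frac{5}{-2} = 5 \left(- \frac{1}{2}\right) = - \frac{5}{2} \approx -2.5$)
$l + V{\left(H \right)} \left(-4\right) = - \frac{5}{2} + \sqrt{3} \sqrt{-1} \left(-4\right) = - \frac{5}{2} + \sqrt{3} i \left(-4\right) = - \frac{5}{2} + i \sqrt{3} \left(-4\right) = - \frac{5}{2} - 4 i \sqrt{3}$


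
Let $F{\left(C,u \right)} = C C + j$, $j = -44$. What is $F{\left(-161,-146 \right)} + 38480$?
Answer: $64357$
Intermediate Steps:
$F{\left(C,u \right)} = -44 + C^{2}$ ($F{\left(C,u \right)} = C C - 44 = C^{2} - 44 = -44 + C^{2}$)
$F{\left(-161,-146 \right)} + 38480 = \left(-44 + \left(-161\right)^{2}\right) + 38480 = \left(-44 + 25921\right) + 38480 = 25877 + 38480 = 64357$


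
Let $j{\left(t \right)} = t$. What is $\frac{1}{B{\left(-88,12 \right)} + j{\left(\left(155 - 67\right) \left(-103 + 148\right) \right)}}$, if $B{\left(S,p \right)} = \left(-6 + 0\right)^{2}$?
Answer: $\frac{1}{3996} \approx 0.00025025$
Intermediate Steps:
$B{\left(S,p \right)} = 36$ ($B{\left(S,p \right)} = \left(-6\right)^{2} = 36$)
$\frac{1}{B{\left(-88,12 \right)} + j{\left(\left(155 - 67\right) \left(-103 + 148\right) \right)}} = \frac{1}{36 + \left(155 - 67\right) \left(-103 + 148\right)} = \frac{1}{36 + 88 \cdot 45} = \frac{1}{36 + 3960} = \frac{1}{3996}$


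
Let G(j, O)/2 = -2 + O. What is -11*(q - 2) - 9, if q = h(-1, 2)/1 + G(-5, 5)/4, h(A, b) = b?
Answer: -51/2 ≈ -25.500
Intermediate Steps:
G(j, O) = -4 + 2*O (G(j, O) = 2*(-2 + O) = -4 + 2*O)
q = 7/2 (q = 2/1 + (-4 + 2*5)/4 = 2*1 + (-4 + 10)*(1/4) = 2 + 6*(1/4) = 2 + 3/2 = 7/2 ≈ 3.5000)
-11*(q - 2) - 9 = -11*(7/2 - 2) - 9 = -11*3/2 - 9 = -33/2 - 9 = -51/2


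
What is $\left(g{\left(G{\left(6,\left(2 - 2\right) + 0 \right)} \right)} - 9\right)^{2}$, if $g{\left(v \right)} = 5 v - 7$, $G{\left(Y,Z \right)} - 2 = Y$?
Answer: $576$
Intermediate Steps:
$G{\left(Y,Z \right)} = 2 + Y$
$g{\left(v \right)} = -7 + 5 v$
$\left(g{\left(G{\left(6,\left(2 - 2\right) + 0 \right)} \right)} - 9\right)^{2} = \left(\left(-7 + 5 \left(2 + 6\right)\right) - 9\right)^{2} = \left(\left(-7 + 5 \cdot 8\right) - 9\right)^{2} = \left(\left(-7 + 40\right) - 9\right)^{2} = \left(33 - 9\right)^{2} = 24^{2} = 576$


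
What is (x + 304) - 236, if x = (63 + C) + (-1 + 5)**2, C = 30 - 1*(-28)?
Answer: 205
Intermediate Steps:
C = 58 (C = 30 + 28 = 58)
x = 137 (x = (63 + 58) + (-1 + 5)**2 = 121 + 4**2 = 121 + 16 = 137)
(x + 304) - 236 = (137 + 304) - 236 = 441 - 236 = 205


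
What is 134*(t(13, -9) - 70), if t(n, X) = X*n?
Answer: -25058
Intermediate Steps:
134*(t(13, -9) - 70) = 134*(-9*13 - 70) = 134*(-117 - 70) = 134*(-187) = -25058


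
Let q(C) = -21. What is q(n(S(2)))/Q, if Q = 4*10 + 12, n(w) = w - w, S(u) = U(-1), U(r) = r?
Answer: -21/52 ≈ -0.40385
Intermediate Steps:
S(u) = -1
n(w) = 0
Q = 52 (Q = 40 + 12 = 52)
q(n(S(2)))/Q = -21/52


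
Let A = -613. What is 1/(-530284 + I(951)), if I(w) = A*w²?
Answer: -1/554928097 ≈ -1.8020e-9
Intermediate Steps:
I(w) = -613*w²
1/(-530284 + I(951)) = 1/(-530284 - 613*951²) = 1/(-530284 - 613*904401) = 1/(-530284 - 554397813) = 1/(-554928097) = -1/554928097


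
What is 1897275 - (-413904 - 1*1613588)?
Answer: 3924767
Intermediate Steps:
1897275 - (-413904 - 1*1613588) = 1897275 - (-413904 - 1613588) = 1897275 - 1*(-2027492) = 1897275 + 2027492 = 3924767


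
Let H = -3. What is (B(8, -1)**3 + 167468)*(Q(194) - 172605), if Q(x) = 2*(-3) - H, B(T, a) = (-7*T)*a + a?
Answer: -57623972544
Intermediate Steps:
B(T, a) = a - 7*T*a (B(T, a) = -7*T*a + a = a - 7*T*a)
Q(x) = -3 (Q(x) = 2*(-3) - 1*(-3) = -6 + 3 = -3)
(B(8, -1)**3 + 167468)*(Q(194) - 172605) = ((-(1 - 7*8))**3 + 167468)*(-3 - 172605) = ((-(1 - 56))**3 + 167468)*(-172608) = ((-1*(-55))**3 + 167468)*(-172608) = (55**3 + 167468)*(-172608) = (166375 + 167468)*(-172608) = 333843*(-172608) = -57623972544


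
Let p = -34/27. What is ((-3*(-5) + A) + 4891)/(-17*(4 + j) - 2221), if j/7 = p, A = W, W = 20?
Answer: -133002/57757 ≈ -2.3028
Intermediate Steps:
A = 20
p = -34/27 (p = -34*1/27 = -34/27 ≈ -1.2593)
j = -238/27 (j = 7*(-34/27) = -238/27 ≈ -8.8148)
((-3*(-5) + A) + 4891)/(-17*(4 + j) - 2221) = ((-3*(-5) + 20) + 4891)/(-17*(4 - 238/27) - 2221) = ((15 + 20) + 4891)/(-17*(-130/27) - 2221) = (35 + 4891)/(2210/27 - 2221) = 4926/(-57757/27) = 4926*(-27/57757) = -133002/57757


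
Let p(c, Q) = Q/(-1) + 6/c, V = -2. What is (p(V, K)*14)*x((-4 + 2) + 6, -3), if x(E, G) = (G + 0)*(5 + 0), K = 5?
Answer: 1680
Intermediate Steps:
x(E, G) = 5*G (x(E, G) = G*5 = 5*G)
p(c, Q) = -Q + 6/c (p(c, Q) = Q*(-1) + 6/c = -Q + 6/c)
(p(V, K)*14)*x((-4 + 2) + 6, -3) = ((-1*5 + 6/(-2))*14)*(5*(-3)) = ((-5 + 6*(-1/2))*14)*(-15) = ((-5 - 3)*14)*(-15) = -8*14*(-15) = -112*(-15) = 1680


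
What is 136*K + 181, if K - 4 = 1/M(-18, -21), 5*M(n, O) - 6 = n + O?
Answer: 23245/33 ≈ 704.39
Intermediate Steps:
M(n, O) = 6/5 + O/5 + n/5 (M(n, O) = 6/5 + (n + O)/5 = 6/5 + (O + n)/5 = 6/5 + (O/5 + n/5) = 6/5 + O/5 + n/5)
K = 127/33 (K = 4 + 1/(6/5 + (1/5)*(-21) + (1/5)*(-18)) = 4 + 1/(6/5 - 21/5 - 18/5) = 4 + 1/(-33/5) = 4 - 5/33 = 127/33 ≈ 3.8485)
136*K + 181 = 136*(127/33) + 181 = 17272/33 + 181 = 23245/33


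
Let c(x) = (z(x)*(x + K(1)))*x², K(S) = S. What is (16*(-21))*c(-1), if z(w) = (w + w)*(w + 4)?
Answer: 0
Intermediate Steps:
z(w) = 2*w*(4 + w) (z(w) = (2*w)*(4 + w) = 2*w*(4 + w))
c(x) = 2*x³*(1 + x)*(4 + x) (c(x) = ((2*x*(4 + x))*(x + 1))*x² = ((2*x*(4 + x))*(1 + x))*x² = (2*x*(1 + x)*(4 + x))*x² = 2*x³*(1 + x)*(4 + x))
(16*(-21))*c(-1) = (16*(-21))*(2*(-1)³*(1 - 1)*(4 - 1)) = -672*(-1)*0*3 = -336*0 = 0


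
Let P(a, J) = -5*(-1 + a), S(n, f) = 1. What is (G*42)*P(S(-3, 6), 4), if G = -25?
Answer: 0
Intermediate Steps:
P(a, J) = 5 - 5*a
(G*42)*P(S(-3, 6), 4) = (-25*42)*(5 - 5*1) = -1050*(5 - 5) = -1050*0 = 0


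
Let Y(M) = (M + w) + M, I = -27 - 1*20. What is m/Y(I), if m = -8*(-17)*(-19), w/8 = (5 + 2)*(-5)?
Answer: 76/11 ≈ 6.9091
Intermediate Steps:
w = -280 (w = 8*((5 + 2)*(-5)) = 8*(7*(-5)) = 8*(-35) = -280)
I = -47 (I = -27 - 20 = -47)
Y(M) = -280 + 2*M (Y(M) = (M - 280) + M = (-280 + M) + M = -280 + 2*M)
m = -2584 (m = 136*(-19) = -2584)
m/Y(I) = -2584/(-280 + 2*(-47)) = -2584/(-280 - 94) = -2584/(-374) = -2584*(-1/374) = 76/11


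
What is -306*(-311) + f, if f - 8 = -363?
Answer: 94811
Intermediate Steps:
f = -355 (f = 8 - 363 = -355)
-306*(-311) + f = -306*(-311) - 355 = 95166 - 355 = 94811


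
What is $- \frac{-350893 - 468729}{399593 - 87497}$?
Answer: $\frac{409811}{156048} \approx 2.6262$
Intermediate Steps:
$- \frac{-350893 - 468729}{399593 - 87497} = - \frac{-819622}{312096} = \left(-1\right) \left(- \frac{409811}{156048}\right) = \frac{409811}{156048}$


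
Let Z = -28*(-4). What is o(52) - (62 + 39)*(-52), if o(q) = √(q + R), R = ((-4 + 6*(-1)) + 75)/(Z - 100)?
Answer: 5252 + √2067/6 ≈ 5259.6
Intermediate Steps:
Z = 112
R = 65/12 (R = ((-4 + 6*(-1)) + 75)/(112 - 100) = ((-4 - 6) + 75)/12 = (-10 + 75)*(1/12) = 65*(1/12) = 65/12 ≈ 5.4167)
o(q) = √(65/12 + q) (o(q) = √(q + 65/12) = √(65/12 + q))
o(52) - (62 + 39)*(-52) = √(195 + 36*52)/6 - (62 + 39)*(-52) = √(195 + 1872)/6 - 101*(-52) = √2067/6 - 1*(-5252) = √2067/6 + 5252 = 5252 + √2067/6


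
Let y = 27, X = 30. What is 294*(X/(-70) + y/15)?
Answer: 2016/5 ≈ 403.20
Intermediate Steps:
294*(X/(-70) + y/15) = 294*(30/(-70) + 27/15) = 294*(30*(-1/70) + 27*(1/15)) = 294*(-3/7 + 9/5) = 294*(48/35) = 2016/5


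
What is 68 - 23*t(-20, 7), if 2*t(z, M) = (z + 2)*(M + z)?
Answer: -2623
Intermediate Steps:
t(z, M) = (2 + z)*(M + z)/2 (t(z, M) = ((z + 2)*(M + z))/2 = ((2 + z)*(M + z))/2 = (2 + z)*(M + z)/2)
68 - 23*t(-20, 7) = 68 - 23*(7 - 20 + (1/2)*(-20)**2 + (1/2)*7*(-20)) = 68 - 23*(7 - 20 + (1/2)*400 - 70) = 68 - 23*(7 - 20 + 200 - 70) = 68 - 23*117 = 68 - 2691 = -2623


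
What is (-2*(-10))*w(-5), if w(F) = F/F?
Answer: 20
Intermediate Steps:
w(F) = 1
(-2*(-10))*w(-5) = -2*(-10)*1 = 20*1 = 20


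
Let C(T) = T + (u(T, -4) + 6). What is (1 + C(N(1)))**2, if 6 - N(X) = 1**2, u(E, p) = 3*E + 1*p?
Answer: 529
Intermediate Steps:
u(E, p) = p + 3*E (u(E, p) = 3*E + p = p + 3*E)
N(X) = 5 (N(X) = 6 - 1*1**2 = 6 - 1*1 = 6 - 1 = 5)
C(T) = 2 + 4*T (C(T) = T + ((-4 + 3*T) + 6) = T + (2 + 3*T) = 2 + 4*T)
(1 + C(N(1)))**2 = (1 + (2 + 4*5))**2 = (1 + (2 + 20))**2 = (1 + 22)**2 = 23**2 = 529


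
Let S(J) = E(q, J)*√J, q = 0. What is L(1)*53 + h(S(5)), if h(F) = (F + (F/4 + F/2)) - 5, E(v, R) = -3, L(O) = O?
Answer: 48 - 21*√5/4 ≈ 36.261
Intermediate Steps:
S(J) = -3*√J
h(F) = -5 + 7*F/4 (h(F) = (F + (F*(¼) + F*(½))) - 5 = (F + (F/4 + F/2)) - 5 = (F + 3*F/4) - 5 = 7*F/4 - 5 = -5 + 7*F/4)
L(1)*53 + h(S(5)) = 1*53 + (-5 + 7*(-3*√5)/4) = 53 + (-5 - 21*√5/4) = 48 - 21*√5/4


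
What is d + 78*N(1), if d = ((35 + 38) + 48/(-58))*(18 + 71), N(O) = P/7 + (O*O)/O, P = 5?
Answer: 1331083/203 ≈ 6557.1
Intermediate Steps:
N(O) = 5/7 + O (N(O) = 5/7 + (O*O)/O = 5*(⅐) + O²/O = 5/7 + O)
d = 186277/29 (d = (73 + 48*(-1/58))*89 = (73 - 24/29)*89 = (2093/29)*89 = 186277/29 ≈ 6423.3)
d + 78*N(1) = 186277/29 + 78*(5/7 + 1) = 186277/29 + 78*(12/7) = 186277/29 + 936/7 = 1331083/203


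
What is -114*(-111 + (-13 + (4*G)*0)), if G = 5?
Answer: 14136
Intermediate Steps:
-114*(-111 + (-13 + (4*G)*0)) = -114*(-111 + (-13 + (4*5)*0)) = -114*(-111 + (-13 + 20*0)) = -114*(-111 + (-13 + 0)) = -114*(-111 - 13) = -114*(-124) = 14136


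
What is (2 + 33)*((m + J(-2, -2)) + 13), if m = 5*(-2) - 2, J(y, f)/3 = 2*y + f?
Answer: -595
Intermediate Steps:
J(y, f) = 3*f + 6*y (J(y, f) = 3*(2*y + f) = 3*(f + 2*y) = 3*f + 6*y)
m = -12 (m = -10 - 2 = -12)
(2 + 33)*((m + J(-2, -2)) + 13) = (2 + 33)*((-12 + (3*(-2) + 6*(-2))) + 13) = 35*((-12 + (-6 - 12)) + 13) = 35*((-12 - 18) + 13) = 35*(-30 + 13) = 35*(-17) = -595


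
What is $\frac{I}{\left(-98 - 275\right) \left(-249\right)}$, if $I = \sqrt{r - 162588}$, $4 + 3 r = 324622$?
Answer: $\frac{i \sqrt{54382}}{92877} \approx 0.0025108 i$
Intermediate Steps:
$r = 108206$ ($r = - \frac{4}{3} + \frac{1}{3} \cdot 324622 = - \frac{4}{3} + \frac{324622}{3} = 108206$)
$I = i \sqrt{54382}$ ($I = \sqrt{108206 - 162588} = \sqrt{-54382} = i \sqrt{54382} \approx 233.2 i$)
$\frac{I}{\left(-98 - 275\right) \left(-249\right)} = \frac{i \sqrt{54382}}{\left(-98 - 275\right) \left(-249\right)} = \frac{i \sqrt{54382}}{\left(-373\right) \left(-249\right)} = \frac{i \sqrt{54382}}{92877}$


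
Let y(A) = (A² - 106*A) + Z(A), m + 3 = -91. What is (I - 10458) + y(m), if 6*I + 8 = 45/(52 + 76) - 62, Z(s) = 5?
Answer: 6401581/768 ≈ 8335.4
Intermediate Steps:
m = -94 (m = -3 - 91 = -94)
y(A) = 5 + A² - 106*A (y(A) = (A² - 106*A) + 5 = 5 + A² - 106*A)
I = -8915/768 (I = -4/3 + (45/(52 + 76) - 62)/6 = -4/3 + (45/128 - 62)/6 = -4/3 + (⅙)*(-7891/128) = -4/3 - 7891/768 = -8915/768 ≈ -11.608)
(I - 10458) + y(m) = (-8915/768 - 10458) + (5 + (-94)² - 106*(-94)) = -8040659/768 + (5 + 8836 + 9964) = -8040659/768 + 18805 = 6401581/768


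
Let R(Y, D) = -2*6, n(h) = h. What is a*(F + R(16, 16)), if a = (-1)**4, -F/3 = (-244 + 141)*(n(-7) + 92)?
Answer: 26253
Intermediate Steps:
R(Y, D) = -12
F = 26265 (F = -3*(-244 + 141)*(-7 + 92) = -(-309)*85 = -3*(-8755) = 26265)
a = 1
a*(F + R(16, 16)) = 1*(26265 - 12) = 1*26253 = 26253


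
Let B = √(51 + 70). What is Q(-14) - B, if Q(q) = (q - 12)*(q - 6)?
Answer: 509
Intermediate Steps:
B = 11 (B = √121 = 11)
Q(q) = (-12 + q)*(-6 + q)
Q(-14) - B = (72 + (-14)² - 18*(-14)) - 1*11 = (72 + 196 + 252) - 11 = 520 - 11 = 509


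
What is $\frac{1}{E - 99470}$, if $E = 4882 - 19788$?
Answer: $- \frac{1}{114376} \approx -8.7431 \cdot 10^{-6}$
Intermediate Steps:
$E = -14906$
$\frac{1}{E - 99470} = \frac{1}{-14906 - 99470} = \frac{1}{-114376} = - \frac{1}{114376}$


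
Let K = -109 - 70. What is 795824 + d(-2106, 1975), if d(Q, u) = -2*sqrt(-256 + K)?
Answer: 795824 - 2*I*sqrt(435) ≈ 7.9582e+5 - 41.713*I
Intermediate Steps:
K = -179
d(Q, u) = -2*I*sqrt(435) (d(Q, u) = -2*sqrt(-256 - 179) = -2*I*sqrt(435))
795824 + d(-2106, 1975) = 795824 - 2*I*sqrt(435)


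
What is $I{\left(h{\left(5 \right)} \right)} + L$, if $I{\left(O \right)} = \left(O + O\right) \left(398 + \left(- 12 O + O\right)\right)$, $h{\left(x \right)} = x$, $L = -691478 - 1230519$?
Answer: $-1918567$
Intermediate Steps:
$L = -1921997$ ($L = -691478 - 1230519 = -1921997$)
$I{\left(O \right)} = 2 O \left(398 - 11 O\right)$
$I{\left(h{\left(5 \right)} \right)} + L = 2 \cdot 5 \left(398 - 55\right) - 1921997 = 2 \cdot 5 \cdot 343 - 1921997 = 3430 - 1921997 = -1918567$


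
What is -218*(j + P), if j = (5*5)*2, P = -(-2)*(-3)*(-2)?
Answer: -13516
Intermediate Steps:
P = 12 (P = -2*3*(-2) = -6*(-2) = 12)
j = 50 (j = 25*2 = 50)
-218*(j + P) = -218*(50 + 12) = -218*62 = -13516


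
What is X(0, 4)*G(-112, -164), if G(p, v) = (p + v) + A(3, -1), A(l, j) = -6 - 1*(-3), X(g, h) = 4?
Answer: -1116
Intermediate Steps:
A(l, j) = -3 (A(l, j) = -6 + 3 = -3)
G(p, v) = -3 + p + v (G(p, v) = (p + v) - 3 = -3 + p + v)
X(0, 4)*G(-112, -164) = 4*(-3 - 112 - 164) = 4*(-279) = -1116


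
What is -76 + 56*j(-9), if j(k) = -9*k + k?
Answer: 3956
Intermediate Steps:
j(k) = -8*k
-76 + 56*j(-9) = -76 + 56*(-8*(-9)) = -76 + 56*72 = -76 + 4032 = 3956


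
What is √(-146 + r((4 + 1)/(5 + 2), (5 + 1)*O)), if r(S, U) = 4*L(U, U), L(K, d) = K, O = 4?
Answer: 5*I*√2 ≈ 7.0711*I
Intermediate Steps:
r(S, U) = 4*U
√(-146 + r((4 + 1)/(5 + 2), (5 + 1)*O)) = √(-146 + 4*((5 + 1)*4)) = √(-146 + 4*(6*4)) = √(-146 + 4*24) = √(-146 + 96) = √(-50) = 5*I*√2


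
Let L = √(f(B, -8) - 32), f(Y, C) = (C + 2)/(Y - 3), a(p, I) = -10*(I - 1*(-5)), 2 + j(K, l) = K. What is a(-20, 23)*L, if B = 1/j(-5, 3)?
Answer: -280*I*√3641/11 ≈ -1535.9*I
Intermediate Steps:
j(K, l) = -2 + K
a(p, I) = -50 - 10*I (a(p, I) = -10*(I + 5) = -10*(5 + I) = -50 - 10*I)
B = -⅐ (B = 1/(-2 - 5) = 1/(-7) = -⅐ ≈ -0.14286)
f(Y, C) = (2 + C)/(-3 + Y)
L = I*√3641/11 (L = √((2 - 8)/(-3 - ⅐) - 32) = √(-6/(-22/7) - 32) = √(-7/22*(-6) - 32) = √(21/11 - 32) = √(-331/11) = I*√3641/11 ≈ 5.4855*I)
a(-20, 23)*L = (-50 - 10*23)*(I*√3641/11) = (-50 - 230)*(I*√3641/11) = -280*I*√3641/11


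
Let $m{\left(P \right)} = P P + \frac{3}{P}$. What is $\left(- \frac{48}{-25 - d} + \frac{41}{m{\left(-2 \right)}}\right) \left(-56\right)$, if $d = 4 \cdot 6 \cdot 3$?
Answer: $- \frac{458864}{485} \approx -946.11$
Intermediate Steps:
$d = 72$ ($d = 24 \cdot 3 = 72$)
$m{\left(P \right)} = P^{2} + \frac{3}{P}$
$\left(- \frac{48}{-25 - d} + \frac{41}{m{\left(-2 \right)}}\right) \left(-56\right) = \left(- \frac{48}{-25 - 72} + \frac{41}{\frac{1}{-2} \left(3 + \left(-2\right)^{3}\right)}\right) \left(-56\right) = \left(- \frac{48}{-25 - 72} + \frac{41}{\left(- \frac{1}{2}\right) \left(3 - 8\right)}\right) \left(-56\right) = \left(- \frac{48}{-97} + \frac{41}{\left(- \frac{1}{2}\right) \left(-5\right)}\right) \left(-56\right) = \left(\left(-48\right) \left(- \frac{1}{97}\right) + \frac{41}{\frac{5}{2}}\right) \left(-56\right) = \left(\frac{48}{97} + 41 \cdot \frac{2}{5}\right) \left(-56\right) = \left(\frac{48}{97} + \frac{82}{5}\right) \left(-56\right) = \frac{8194}{485} \left(-56\right) = - \frac{458864}{485}$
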